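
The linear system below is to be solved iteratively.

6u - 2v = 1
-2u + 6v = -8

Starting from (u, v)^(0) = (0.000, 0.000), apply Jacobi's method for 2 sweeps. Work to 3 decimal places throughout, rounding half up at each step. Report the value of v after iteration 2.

Iteration 1:
  u = (1 - (-2)·0.000) / (6) = 0.167
  v = (-8 - (-2)·0.000) / (6) = -1.333
Iteration 2:
  u = (1 - (-2)·-1.333) / (6) = -0.278
  v = (-8 - (-2)·0.167) / (6) = -1.278

-1.278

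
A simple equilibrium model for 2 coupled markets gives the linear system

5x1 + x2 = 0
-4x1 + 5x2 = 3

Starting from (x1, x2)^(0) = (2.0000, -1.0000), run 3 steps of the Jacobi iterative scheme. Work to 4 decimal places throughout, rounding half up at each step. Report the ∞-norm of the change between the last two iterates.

0.5120

Iteration 1:
  x1 = (0 - (1)·-1.0000) / (5) = 0.2000
  x2 = (3 - (-4)·2.0000) / (5) = 2.2000
Iteration 2:
  x1 = (0 - (1)·2.2000) / (5) = -0.4400
  x2 = (3 - (-4)·0.2000) / (5) = 0.7600
Iteration 3:
  x1 = (0 - (1)·0.7600) / (5) = -0.1520
  x2 = (3 - (-4)·-0.4400) / (5) = 0.2480
Change: (0.2880, -0.5120) → max |·| = 0.5120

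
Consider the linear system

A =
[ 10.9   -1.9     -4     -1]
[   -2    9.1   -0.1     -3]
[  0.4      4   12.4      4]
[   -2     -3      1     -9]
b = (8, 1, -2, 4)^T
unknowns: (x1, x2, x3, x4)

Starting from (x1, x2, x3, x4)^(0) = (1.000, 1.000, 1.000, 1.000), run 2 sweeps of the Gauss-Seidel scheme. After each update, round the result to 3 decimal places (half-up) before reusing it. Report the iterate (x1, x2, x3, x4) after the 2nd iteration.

(0.483, -0.150, 0.221, -0.477)

Iteration 1:
  x1 = (8 - (-1.9)·1.000 - (-4)·1.000 - (-1)·1.000) / (10.9) = 1.367
  x2 = (1 - (-2)·1.367 - (-0.1)·1.000 - (-3)·1.000) / (9.1) = 0.751
  x3 = (-2 - (0.4)·1.367 - (4)·0.751 - (4)·1.000) / (12.4) = -0.770
  x4 = (4 - (-2)·1.367 - (-3)·0.751 - (1)·-0.770) / (-9) = -1.084
Iteration 2:
  x1 = (8 - (-1.9)·0.751 - (-4)·-0.770 - (-1)·-1.084) / (10.9) = 0.483
  x2 = (1 - (-2)·0.483 - (-0.1)·-0.770 - (-3)·-1.084) / (9.1) = -0.150
  x3 = (-2 - (0.4)·0.483 - (4)·-0.150 - (4)·-1.084) / (12.4) = 0.221
  x4 = (4 - (-2)·0.483 - (-3)·-0.150 - (1)·0.221) / (-9) = -0.477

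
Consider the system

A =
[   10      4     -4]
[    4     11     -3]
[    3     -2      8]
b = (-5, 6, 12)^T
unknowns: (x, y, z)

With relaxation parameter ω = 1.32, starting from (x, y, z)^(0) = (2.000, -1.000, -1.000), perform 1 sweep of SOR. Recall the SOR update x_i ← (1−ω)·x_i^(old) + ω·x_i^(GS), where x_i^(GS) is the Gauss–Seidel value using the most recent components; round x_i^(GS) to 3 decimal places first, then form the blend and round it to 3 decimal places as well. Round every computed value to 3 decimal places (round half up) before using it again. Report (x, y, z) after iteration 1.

(-1.300, 1.303, 3.373)

Iteration 1:
  x: GS value = (-5 - (4)·-1.000 - (-4)·-1.000) / (10) = -0.500;  x ← (1−ω)·2.000 + ω·-0.500 = -1.300
  y: GS value = (6 - (4)·-1.300 - (-3)·-1.000) / (11) = 0.745;  y ← (1−ω)·-1.000 + ω·0.745 = 1.303
  z: GS value = (12 - (3)·-1.300 - (-2)·1.303) / (8) = 2.313;  z ← (1−ω)·-1.000 + ω·2.313 = 3.373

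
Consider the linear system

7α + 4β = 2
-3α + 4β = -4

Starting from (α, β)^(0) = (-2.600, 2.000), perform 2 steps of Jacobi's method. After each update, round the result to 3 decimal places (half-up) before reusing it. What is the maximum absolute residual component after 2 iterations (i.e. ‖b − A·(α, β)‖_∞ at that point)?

8.485

Iteration 1:
  α = (2 - (4)·2.000) / (7) = -0.857
  β = (-4 - (-3)·-2.600) / (4) = -2.950
Iteration 2:
  α = (2 - (4)·-2.950) / (7) = 1.971
  β = (-4 - (-3)·-0.857) / (4) = -1.643
Residual b − A·x = (-5.225, 8.485); ∞-norm = 8.485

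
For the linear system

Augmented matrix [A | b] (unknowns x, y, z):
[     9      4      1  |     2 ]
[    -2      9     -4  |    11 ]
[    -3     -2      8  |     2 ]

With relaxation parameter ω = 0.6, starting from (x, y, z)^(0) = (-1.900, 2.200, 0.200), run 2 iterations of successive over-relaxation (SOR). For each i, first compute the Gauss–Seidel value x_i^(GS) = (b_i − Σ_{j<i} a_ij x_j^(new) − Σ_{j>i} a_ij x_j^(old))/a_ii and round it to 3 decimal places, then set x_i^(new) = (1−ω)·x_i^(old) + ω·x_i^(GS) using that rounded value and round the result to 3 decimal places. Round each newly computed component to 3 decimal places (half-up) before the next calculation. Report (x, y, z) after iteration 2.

Iteration 1:
  x: GS value = (2 - (4)·2.200 - (1)·0.200) / (9) = -0.778;  x ← (1−ω)·-1.900 + ω·-0.778 = -1.227
  y: GS value = (11 - (-2)·-1.227 - (-4)·0.200) / (9) = 1.038;  y ← (1−ω)·2.200 + ω·1.038 = 1.503
  z: GS value = (2 - (-3)·-1.227 - (-2)·1.503) / (8) = 0.166;  z ← (1−ω)·0.200 + ω·0.166 = 0.180
Iteration 2:
  x: GS value = (2 - (4)·1.503 - (1)·0.180) / (9) = -0.466;  x ← (1−ω)·-1.227 + ω·-0.466 = -0.770
  y: GS value = (11 - (-2)·-0.770 - (-4)·0.180) / (9) = 1.131;  y ← (1−ω)·1.503 + ω·1.131 = 1.280
  z: GS value = (2 - (-3)·-0.770 - (-2)·1.280) / (8) = 0.281;  z ← (1−ω)·0.180 + ω·0.281 = 0.241

(-0.770, 1.280, 0.241)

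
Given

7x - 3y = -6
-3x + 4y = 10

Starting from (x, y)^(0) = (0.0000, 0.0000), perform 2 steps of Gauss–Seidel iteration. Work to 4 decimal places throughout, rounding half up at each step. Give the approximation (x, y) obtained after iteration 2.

(-0.0612, 2.4541)

Iteration 1:
  x = (-6 - (-3)·0.0000) / (7) = -0.8571
  y = (10 - (-3)·-0.8571) / (4) = 1.8572
Iteration 2:
  x = (-6 - (-3)·1.8572) / (7) = -0.0612
  y = (10 - (-3)·-0.0612) / (4) = 2.4541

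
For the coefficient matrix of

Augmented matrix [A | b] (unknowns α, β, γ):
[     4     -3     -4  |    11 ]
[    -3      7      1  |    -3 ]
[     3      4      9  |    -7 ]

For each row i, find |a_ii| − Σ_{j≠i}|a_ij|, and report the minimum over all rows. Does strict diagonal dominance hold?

row 1: |4| − (3+4) = -3
row 2: |7| − (3+1) = 3
row 3: |9| − (3+4) = 2
minimum over rows = -3 → not strictly diagonally dominant

-3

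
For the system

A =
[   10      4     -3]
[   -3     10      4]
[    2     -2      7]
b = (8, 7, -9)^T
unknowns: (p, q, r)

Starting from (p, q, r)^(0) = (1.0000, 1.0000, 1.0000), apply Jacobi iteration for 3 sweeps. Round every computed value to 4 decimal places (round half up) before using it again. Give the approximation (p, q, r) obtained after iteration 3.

Iteration 1:
  p = (8 - (4)·1.0000 - (-3)·1.0000) / (10) = 0.7000
  q = (7 - (-3)·1.0000 - (4)·1.0000) / (10) = 0.6000
  r = (-9 - (2)·1.0000 - (-2)·1.0000) / (7) = -1.2857
Iteration 2:
  p = (8 - (4)·0.6000 - (-3)·-1.2857) / (10) = 0.1743
  q = (7 - (-3)·0.7000 - (4)·-1.2857) / (10) = 1.4243
  r = (-9 - (2)·0.7000 - (-2)·0.6000) / (7) = -1.3143
Iteration 3:
  p = (8 - (4)·1.4243 - (-3)·-1.3143) / (10) = -0.1640
  q = (7 - (-3)·0.1743 - (4)·-1.3143) / (10) = 1.2780
  r = (-9 - (2)·0.1743 - (-2)·1.4243) / (7) = -0.9286

(-0.1640, 1.2780, -0.9286)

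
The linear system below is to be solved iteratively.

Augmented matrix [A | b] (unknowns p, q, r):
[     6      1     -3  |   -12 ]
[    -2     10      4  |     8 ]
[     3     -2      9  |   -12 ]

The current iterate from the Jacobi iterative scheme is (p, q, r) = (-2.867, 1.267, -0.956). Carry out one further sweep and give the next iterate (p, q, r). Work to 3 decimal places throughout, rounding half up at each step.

One sweep:
  p = (-12 - (1)·1.267 - (-3)·-0.956) / (6) = -2.689
  q = (8 - (-2)·-2.867 - (4)·-0.956) / (10) = 0.609
  r = (-12 - (3)·-2.867 - (-2)·1.267) / (9) = -0.096

(-2.689, 0.609, -0.096)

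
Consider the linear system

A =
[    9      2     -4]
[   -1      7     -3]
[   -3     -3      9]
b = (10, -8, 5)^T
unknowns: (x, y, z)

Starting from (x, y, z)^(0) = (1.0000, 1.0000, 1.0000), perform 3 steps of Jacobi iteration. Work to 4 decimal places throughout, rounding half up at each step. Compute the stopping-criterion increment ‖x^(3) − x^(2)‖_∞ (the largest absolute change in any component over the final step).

Iteration 1:
  x = (10 - (2)·1.0000 - (-4)·1.0000) / (9) = 1.3333
  y = (-8 - (-1)·1.0000 - (-3)·1.0000) / (7) = -0.5714
  z = (5 - (-3)·1.0000 - (-3)·1.0000) / (9) = 1.2222
Iteration 2:
  x = (10 - (2)·-0.5714 - (-4)·1.2222) / (9) = 1.7813
  y = (-8 - (-1)·1.3333 - (-3)·1.2222) / (7) = -0.4286
  z = (5 - (-3)·1.3333 - (-3)·-0.5714) / (9) = 0.8095
Iteration 3:
  x = (10 - (2)·-0.4286 - (-4)·0.8095) / (9) = 1.5661
  y = (-8 - (-1)·1.7813 - (-3)·0.8095) / (7) = -0.5415
  z = (5 - (-3)·1.7813 - (-3)·-0.4286) / (9) = 1.0065
Change: (-0.2152, -0.1129, 0.1970) → max |·| = 0.2152

0.2152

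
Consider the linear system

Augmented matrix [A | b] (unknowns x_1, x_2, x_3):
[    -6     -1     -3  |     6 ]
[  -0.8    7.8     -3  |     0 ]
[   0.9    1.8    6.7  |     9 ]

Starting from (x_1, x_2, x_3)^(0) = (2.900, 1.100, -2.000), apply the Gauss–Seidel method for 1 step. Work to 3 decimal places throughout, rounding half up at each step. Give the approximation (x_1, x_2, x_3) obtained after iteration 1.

(-0.183, -0.788, 1.580)

Iteration 1:
  x_1 = (6 - (-1)·1.100 - (-3)·-2.000) / (-6) = -0.183
  x_2 = (0 - (-0.8)·-0.183 - (-3)·-2.000) / (7.8) = -0.788
  x_3 = (9 - (0.9)·-0.183 - (1.8)·-0.788) / (6.7) = 1.580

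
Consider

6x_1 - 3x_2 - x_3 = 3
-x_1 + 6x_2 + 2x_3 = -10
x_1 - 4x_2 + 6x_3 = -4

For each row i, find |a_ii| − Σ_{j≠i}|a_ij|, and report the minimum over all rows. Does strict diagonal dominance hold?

1

row 1: |6| − (3+1) = 2
row 2: |6| − (1+2) = 3
row 3: |6| − (1+4) = 1
minimum over rows = 1 → strictly diagonally dominant (convergence guaranteed)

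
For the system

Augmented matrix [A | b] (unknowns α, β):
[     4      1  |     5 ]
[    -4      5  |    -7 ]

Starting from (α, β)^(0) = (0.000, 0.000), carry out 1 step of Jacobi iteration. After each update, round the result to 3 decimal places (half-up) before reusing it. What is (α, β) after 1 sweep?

(1.250, -1.400)

Iteration 1:
  α = (5 - (1)·0.000) / (4) = 1.250
  β = (-7 - (-4)·0.000) / (5) = -1.400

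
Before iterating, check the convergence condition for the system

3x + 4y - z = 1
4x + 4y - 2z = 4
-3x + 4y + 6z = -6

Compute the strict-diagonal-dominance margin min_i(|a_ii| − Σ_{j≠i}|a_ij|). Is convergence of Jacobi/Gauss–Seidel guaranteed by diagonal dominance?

row 1: |3| − (4+1) = -2
row 2: |4| − (4+2) = -2
row 3: |6| − (3+4) = -1
minimum over rows = -2 → not strictly diagonally dominant

-2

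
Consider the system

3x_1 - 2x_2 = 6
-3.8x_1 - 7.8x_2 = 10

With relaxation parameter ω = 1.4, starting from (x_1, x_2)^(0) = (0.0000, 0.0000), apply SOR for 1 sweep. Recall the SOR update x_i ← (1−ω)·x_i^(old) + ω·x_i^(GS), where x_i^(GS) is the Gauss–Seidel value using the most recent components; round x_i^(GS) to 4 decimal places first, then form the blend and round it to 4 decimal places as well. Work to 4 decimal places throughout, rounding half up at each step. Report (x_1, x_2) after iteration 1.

(2.8000, -3.7047)

Iteration 1:
  x_1: GS value = (6 - (-2)·0.0000) / (3) = 2.0000;  x_1 ← (1−ω)·0.0000 + ω·2.0000 = 2.8000
  x_2: GS value = (10 - (-3.8)·2.8000) / (-7.8) = -2.6462;  x_2 ← (1−ω)·0.0000 + ω·-2.6462 = -3.7047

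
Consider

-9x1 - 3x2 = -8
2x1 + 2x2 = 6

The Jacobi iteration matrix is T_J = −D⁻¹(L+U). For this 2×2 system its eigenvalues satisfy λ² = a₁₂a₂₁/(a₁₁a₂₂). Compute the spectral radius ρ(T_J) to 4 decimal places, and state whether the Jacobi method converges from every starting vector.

a₁₂a₂₁/(a₁₁a₂₂) = (-3)·(2) / ((-9)·(2)) = 0.333333
ρ = √|0.333333| = √0.333333 = 0.5774
ρ < 1, so Jacobi converges

0.5774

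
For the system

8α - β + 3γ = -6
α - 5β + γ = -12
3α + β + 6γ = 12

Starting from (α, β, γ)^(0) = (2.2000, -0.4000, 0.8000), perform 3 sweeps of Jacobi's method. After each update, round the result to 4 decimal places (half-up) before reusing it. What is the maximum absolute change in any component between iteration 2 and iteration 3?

Iteration 1:
  α = (-6 - (-1)·-0.4000 - (3)·0.8000) / (8) = -1.1000
  β = (-12 - (1)·2.2000 - (1)·0.8000) / (-5) = 3.0000
  γ = (12 - (3)·2.2000 - (1)·-0.4000) / (6) = 0.9667
Iteration 2:
  α = (-6 - (-1)·3.0000 - (3)·0.9667) / (8) = -0.7375
  β = (-12 - (1)·-1.1000 - (1)·0.9667) / (-5) = 2.3733
  γ = (12 - (3)·-1.1000 - (1)·3.0000) / (6) = 2.0500
Iteration 3:
  α = (-6 - (-1)·2.3733 - (3)·2.0500) / (8) = -1.2221
  β = (-12 - (1)·-0.7375 - (1)·2.0500) / (-5) = 2.6625
  γ = (12 - (3)·-0.7375 - (1)·2.3733) / (6) = 1.9732
Change: (-0.4846, 0.2892, -0.0768) → max |·| = 0.4846

0.4846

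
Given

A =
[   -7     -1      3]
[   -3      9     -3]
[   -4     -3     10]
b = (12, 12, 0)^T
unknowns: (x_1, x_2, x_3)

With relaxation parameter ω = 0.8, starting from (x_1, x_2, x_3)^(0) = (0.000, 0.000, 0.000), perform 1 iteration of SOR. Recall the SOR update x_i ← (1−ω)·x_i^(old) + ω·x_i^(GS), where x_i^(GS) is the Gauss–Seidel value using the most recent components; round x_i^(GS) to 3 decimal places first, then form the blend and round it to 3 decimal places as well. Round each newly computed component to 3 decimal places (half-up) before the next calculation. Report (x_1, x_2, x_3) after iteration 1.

(-1.371, 0.701, -0.270)

Iteration 1:
  x_1: GS value = (12 - (-1)·0.000 - (3)·0.000) / (-7) = -1.714;  x_1 ← (1−ω)·0.000 + ω·-1.714 = -1.371
  x_2: GS value = (12 - (-3)·-1.371 - (-3)·0.000) / (9) = 0.876;  x_2 ← (1−ω)·0.000 + ω·0.876 = 0.701
  x_3: GS value = (0 - (-4)·-1.371 - (-3)·0.701) / (10) = -0.338;  x_3 ← (1−ω)·0.000 + ω·-0.338 = -0.270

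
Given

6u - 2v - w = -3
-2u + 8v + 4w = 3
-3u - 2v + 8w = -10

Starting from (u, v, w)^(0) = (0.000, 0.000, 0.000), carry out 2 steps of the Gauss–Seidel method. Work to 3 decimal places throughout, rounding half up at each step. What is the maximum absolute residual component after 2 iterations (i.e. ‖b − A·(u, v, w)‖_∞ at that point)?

1.411

Iteration 1:
  u = (-3 - (-2)·0.000 - (-1)·0.000) / (6) = -0.500
  v = (3 - (-2)·-0.500 - (4)·0.000) / (8) = 0.250
  w = (-10 - (-3)·-0.500 - (-2)·0.250) / (8) = -1.375
Iteration 2:
  u = (-3 - (-2)·0.250 - (-1)·-1.375) / (6) = -0.646
  v = (3 - (-2)·-0.646 - (4)·-1.375) / (8) = 0.901
  w = (-10 - (-3)·-0.646 - (-2)·0.901) / (8) = -1.267
Residual b − A·x = (1.411, -0.432, 0.000); ∞-norm = 1.411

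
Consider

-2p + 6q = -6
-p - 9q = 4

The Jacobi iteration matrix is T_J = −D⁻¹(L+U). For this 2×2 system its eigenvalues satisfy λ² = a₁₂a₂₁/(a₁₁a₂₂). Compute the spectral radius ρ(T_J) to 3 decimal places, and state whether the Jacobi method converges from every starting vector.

a₁₂a₂₁/(a₁₁a₂₂) = (6)·(-1) / ((-2)·(-9)) = -0.333333
ρ = √|-0.333333| = √0.333333 = 0.577
ρ < 1, so Jacobi converges

0.577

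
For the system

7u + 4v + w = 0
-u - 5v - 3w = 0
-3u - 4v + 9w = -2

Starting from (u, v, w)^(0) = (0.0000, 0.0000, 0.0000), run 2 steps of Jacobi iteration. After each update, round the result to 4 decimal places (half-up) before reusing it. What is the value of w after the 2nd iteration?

Iteration 1:
  u = (0 - (4)·0.0000 - (1)·0.0000) / (7) = 0.0000
  v = (0 - (-1)·0.0000 - (-3)·0.0000) / (-5) = 0.0000
  w = (-2 - (-3)·0.0000 - (-4)·0.0000) / (9) = -0.2222
Iteration 2:
  u = (0 - (4)·0.0000 - (1)·-0.2222) / (7) = 0.0317
  v = (0 - (-1)·0.0000 - (-3)·-0.2222) / (-5) = 0.1333
  w = (-2 - (-3)·0.0000 - (-4)·0.0000) / (9) = -0.2222

-0.2222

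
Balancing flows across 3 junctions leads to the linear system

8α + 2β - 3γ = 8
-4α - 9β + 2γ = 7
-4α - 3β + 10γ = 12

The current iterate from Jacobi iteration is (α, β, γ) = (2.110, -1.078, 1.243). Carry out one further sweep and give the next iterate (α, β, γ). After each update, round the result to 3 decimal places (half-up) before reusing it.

(1.736, -1.439, 1.721)

One sweep:
  α = (8 - (2)·-1.078 - (-3)·1.243) / (8) = 1.736
  β = (7 - (-4)·2.110 - (2)·1.243) / (-9) = -1.439
  γ = (12 - (-4)·2.110 - (-3)·-1.078) / (10) = 1.721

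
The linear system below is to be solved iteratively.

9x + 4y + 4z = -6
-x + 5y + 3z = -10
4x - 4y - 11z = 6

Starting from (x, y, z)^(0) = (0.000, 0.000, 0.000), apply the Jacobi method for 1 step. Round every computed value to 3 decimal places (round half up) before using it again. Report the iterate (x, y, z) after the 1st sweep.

Iteration 1:
  x = (-6 - (4)·0.000 - (4)·0.000) / (9) = -0.667
  y = (-10 - (-1)·0.000 - (3)·0.000) / (5) = -2.000
  z = (6 - (4)·0.000 - (-4)·0.000) / (-11) = -0.545

(-0.667, -2.000, -0.545)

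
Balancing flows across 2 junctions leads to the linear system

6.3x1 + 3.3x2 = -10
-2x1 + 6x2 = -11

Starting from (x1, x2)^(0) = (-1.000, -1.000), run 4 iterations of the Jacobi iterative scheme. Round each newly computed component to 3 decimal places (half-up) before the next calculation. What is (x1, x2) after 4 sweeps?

Iteration 1:
  x1 = (-10 - (3.3)·-1.000) / (6.3) = -1.063
  x2 = (-11 - (-2)·-1.000) / (6) = -2.167
Iteration 2:
  x1 = (-10 - (3.3)·-2.167) / (6.3) = -0.452
  x2 = (-11 - (-2)·-1.063) / (6) = -2.188
Iteration 3:
  x1 = (-10 - (3.3)·-2.188) / (6.3) = -0.441
  x2 = (-11 - (-2)·-0.452) / (6) = -1.984
Iteration 4:
  x1 = (-10 - (3.3)·-1.984) / (6.3) = -0.548
  x2 = (-11 - (-2)·-0.441) / (6) = -1.980

(-0.548, -1.980)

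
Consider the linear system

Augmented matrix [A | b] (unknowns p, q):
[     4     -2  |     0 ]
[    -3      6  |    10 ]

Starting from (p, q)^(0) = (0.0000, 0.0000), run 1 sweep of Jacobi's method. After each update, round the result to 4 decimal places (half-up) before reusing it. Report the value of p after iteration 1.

0.0000

Iteration 1:
  p = (0 - (-2)·0.0000) / (4) = 0.0000
  q = (10 - (-3)·0.0000) / (6) = 1.6667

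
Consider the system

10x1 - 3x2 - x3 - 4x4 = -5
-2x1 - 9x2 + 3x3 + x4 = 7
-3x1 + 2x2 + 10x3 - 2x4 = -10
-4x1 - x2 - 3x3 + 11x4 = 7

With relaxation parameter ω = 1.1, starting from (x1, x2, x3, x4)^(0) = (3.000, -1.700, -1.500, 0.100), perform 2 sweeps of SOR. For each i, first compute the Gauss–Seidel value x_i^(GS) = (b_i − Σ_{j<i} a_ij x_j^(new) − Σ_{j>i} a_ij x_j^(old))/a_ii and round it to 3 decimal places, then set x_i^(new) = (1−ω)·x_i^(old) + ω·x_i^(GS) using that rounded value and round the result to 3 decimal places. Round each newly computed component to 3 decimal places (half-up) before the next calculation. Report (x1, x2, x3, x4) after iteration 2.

(-0.982, -1.035, -1.156, -0.105)

Iteration 1:
  x1: GS value = (-5 - (-3)·-1.700 - (-1)·-1.500 - (-4)·0.100) / (10) = -1.120;  x1 ← (1−ω)·3.000 + ω·-1.120 = -1.532
  x2: GS value = (7 - (-2)·-1.532 - (3)·-1.500 - (1)·0.100) / (-9) = -0.926;  x2 ← (1−ω)·-1.700 + ω·-0.926 = -0.849
  x3: GS value = (-10 - (-3)·-1.532 - (2)·-0.849 - (-2)·0.100) / (10) = -1.270;  x3 ← (1−ω)·-1.500 + ω·-1.270 = -1.247
  x4: GS value = (7 - (-4)·-1.532 - (-1)·-0.849 - (-3)·-1.247) / (11) = -0.338;  x4 ← (1−ω)·0.100 + ω·-0.338 = -0.382
Iteration 2:
  x1: GS value = (-5 - (-3)·-0.849 - (-1)·-1.247 - (-4)·-0.382) / (10) = -1.032;  x1 ← (1−ω)·-1.532 + ω·-1.032 = -0.982
  x2: GS value = (7 - (-2)·-0.982 - (3)·-1.247 - (1)·-0.382) / (-9) = -1.018;  x2 ← (1−ω)·-0.849 + ω·-1.018 = -1.035
  x3: GS value = (-10 - (-3)·-0.982 - (2)·-1.035 - (-2)·-0.382) / (10) = -1.164;  x3 ← (1−ω)·-1.247 + ω·-1.164 = -1.156
  x4: GS value = (7 - (-4)·-0.982 - (-1)·-1.035 - (-3)·-1.156) / (11) = -0.130;  x4 ← (1−ω)·-0.382 + ω·-0.130 = -0.105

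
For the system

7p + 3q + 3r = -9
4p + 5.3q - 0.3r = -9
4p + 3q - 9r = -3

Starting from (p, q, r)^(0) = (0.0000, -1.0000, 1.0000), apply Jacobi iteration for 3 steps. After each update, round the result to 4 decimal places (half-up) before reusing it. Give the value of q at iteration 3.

Iteration 1:
  p = (-9 - (3)·-1.0000 - (3)·1.0000) / (7) = -1.2857
  q = (-9 - (4)·0.0000 - (-0.3)·1.0000) / (5.3) = -1.6415
  r = (-3 - (4)·0.0000 - (3)·-1.0000) / (-9) = 0.0000
Iteration 2:
  p = (-9 - (3)·-1.6415 - (3)·0.0000) / (7) = -0.5822
  q = (-9 - (4)·-1.2857 - (-0.3)·0.0000) / (5.3) = -0.7278
  r = (-3 - (4)·-1.2857 - (3)·-1.6415) / (-9) = -0.7853
Iteration 3:
  p = (-9 - (3)·-0.7278 - (3)·-0.7853) / (7) = -0.6372
  q = (-9 - (4)·-0.5822 - (-0.3)·-0.7853) / (5.3) = -1.3032
  r = (-3 - (4)·-0.5822 - (3)·-0.7278) / (-9) = -0.1680

-1.3032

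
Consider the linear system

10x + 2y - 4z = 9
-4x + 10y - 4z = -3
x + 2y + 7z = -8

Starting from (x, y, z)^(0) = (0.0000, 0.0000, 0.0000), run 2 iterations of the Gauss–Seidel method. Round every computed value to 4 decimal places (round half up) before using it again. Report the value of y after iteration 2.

-0.6664

Iteration 1:
  x = (9 - (2)·0.0000 - (-4)·0.0000) / (10) = 0.9000
  y = (-3 - (-4)·0.9000 - (-4)·0.0000) / (10) = 0.0600
  z = (-8 - (1)·0.9000 - (2)·0.0600) / (7) = -1.2886
Iteration 2:
  x = (9 - (2)·0.0600 - (-4)·-1.2886) / (10) = 0.3726
  y = (-3 - (-4)·0.3726 - (-4)·-1.2886) / (10) = -0.6664
  z = (-8 - (1)·0.3726 - (2)·-0.6664) / (7) = -1.0057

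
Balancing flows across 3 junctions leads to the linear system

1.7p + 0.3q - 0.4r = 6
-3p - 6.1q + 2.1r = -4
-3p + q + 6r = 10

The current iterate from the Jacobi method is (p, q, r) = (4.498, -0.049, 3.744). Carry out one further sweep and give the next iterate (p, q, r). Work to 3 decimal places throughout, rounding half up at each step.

One sweep:
  p = (6 - (0.3)·-0.049 - (-0.4)·3.744) / (1.7) = 4.419
  q = (-4 - (-3)·4.498 - (2.1)·3.744) / (-6.1) = -0.267
  r = (10 - (-3)·4.498 - (1)·-0.049) / (6) = 3.924

(4.419, -0.267, 3.924)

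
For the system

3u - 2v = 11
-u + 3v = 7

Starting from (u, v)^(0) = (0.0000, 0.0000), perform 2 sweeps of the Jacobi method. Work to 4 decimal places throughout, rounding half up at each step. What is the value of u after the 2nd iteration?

Iteration 1:
  u = (11 - (-2)·0.0000) / (3) = 3.6667
  v = (7 - (-1)·0.0000) / (3) = 2.3333
Iteration 2:
  u = (11 - (-2)·2.3333) / (3) = 5.2222
  v = (7 - (-1)·3.6667) / (3) = 3.5556

5.2222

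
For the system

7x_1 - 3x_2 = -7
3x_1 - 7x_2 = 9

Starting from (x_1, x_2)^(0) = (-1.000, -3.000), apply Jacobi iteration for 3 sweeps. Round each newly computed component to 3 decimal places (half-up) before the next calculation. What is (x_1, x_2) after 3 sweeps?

(-1.971, -2.029)

Iteration 1:
  x_1 = (-7 - (-3)·-3.000) / (7) = -2.286
  x_2 = (9 - (3)·-1.000) / (-7) = -1.714
Iteration 2:
  x_1 = (-7 - (-3)·-1.714) / (7) = -1.735
  x_2 = (9 - (3)·-2.286) / (-7) = -2.265
Iteration 3:
  x_1 = (-7 - (-3)·-2.265) / (7) = -1.971
  x_2 = (9 - (3)·-1.735) / (-7) = -2.029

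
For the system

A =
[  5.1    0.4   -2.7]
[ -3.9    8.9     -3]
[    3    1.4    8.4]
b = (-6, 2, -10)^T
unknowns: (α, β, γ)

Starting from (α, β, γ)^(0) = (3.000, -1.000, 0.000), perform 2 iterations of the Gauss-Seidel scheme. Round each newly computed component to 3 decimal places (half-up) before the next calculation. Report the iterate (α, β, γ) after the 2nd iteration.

(-1.557, -0.712, -0.516)

Iteration 1:
  α = (-6 - (0.4)·-1.000 - (-2.7)·0.000) / (5.1) = -1.098
  β = (2 - (-3.9)·-1.098 - (-3)·0.000) / (8.9) = -0.256
  γ = (-10 - (3)·-1.098 - (1.4)·-0.256) / (8.4) = -0.756
Iteration 2:
  α = (-6 - (0.4)·-0.256 - (-2.7)·-0.756) / (5.1) = -1.557
  β = (2 - (-3.9)·-1.557 - (-3)·-0.756) / (8.9) = -0.712
  γ = (-10 - (3)·-1.557 - (1.4)·-0.712) / (8.4) = -0.516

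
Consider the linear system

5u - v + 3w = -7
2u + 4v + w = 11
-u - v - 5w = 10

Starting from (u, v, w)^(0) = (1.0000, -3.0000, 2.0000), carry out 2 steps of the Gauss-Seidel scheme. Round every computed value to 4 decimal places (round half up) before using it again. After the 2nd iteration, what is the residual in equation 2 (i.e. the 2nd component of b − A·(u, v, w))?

Iteration 1:
  u = (-7 - (-1)·-3.0000 - (3)·2.0000) / (5) = -3.2000
  v = (11 - (2)·-3.2000 - (1)·2.0000) / (4) = 3.8500
  w = (10 - (-1)·-3.2000 - (-1)·3.8500) / (-5) = -2.1300
Iteration 2:
  u = (-7 - (-1)·3.8500 - (3)·-2.1300) / (5) = 0.6480
  v = (11 - (2)·0.6480 - (1)·-2.1300) / (4) = 2.9585
  w = (10 - (-1)·0.6480 - (-1)·2.9585) / (-5) = -2.7213
Residual b − A·x = (0.8824, 0.5913, 0.0000)

0.5913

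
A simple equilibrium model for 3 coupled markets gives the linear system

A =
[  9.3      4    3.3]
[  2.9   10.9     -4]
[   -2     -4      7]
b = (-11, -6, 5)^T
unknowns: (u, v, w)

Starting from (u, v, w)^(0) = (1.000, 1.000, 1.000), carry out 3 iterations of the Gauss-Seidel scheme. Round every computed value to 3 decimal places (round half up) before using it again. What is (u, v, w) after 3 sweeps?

(-1.266, -0.112, 0.289)

Iteration 1:
  u = (-11 - (4)·1.000 - (3.3)·1.000) / (9.3) = -1.968
  v = (-6 - (2.9)·-1.968 - (-4)·1.000) / (10.9) = 0.340
  w = (5 - (-2)·-1.968 - (-4)·0.340) / (7) = 0.346
Iteration 2:
  u = (-11 - (4)·0.340 - (3.3)·0.346) / (9.3) = -1.452
  v = (-6 - (2.9)·-1.452 - (-4)·0.346) / (10.9) = -0.037
  w = (5 - (-2)·-1.452 - (-4)·-0.037) / (7) = 0.278
Iteration 3:
  u = (-11 - (4)·-0.037 - (3.3)·0.278) / (9.3) = -1.266
  v = (-6 - (2.9)·-1.266 - (-4)·0.278) / (10.9) = -0.112
  w = (5 - (-2)·-1.266 - (-4)·-0.112) / (7) = 0.289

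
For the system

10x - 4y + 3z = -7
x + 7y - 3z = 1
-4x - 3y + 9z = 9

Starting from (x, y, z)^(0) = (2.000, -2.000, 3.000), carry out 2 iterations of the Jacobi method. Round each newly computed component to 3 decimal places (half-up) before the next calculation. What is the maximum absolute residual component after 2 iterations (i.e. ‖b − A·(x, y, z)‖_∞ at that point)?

Iteration 1:
  x = (-7 - (-4)·-2.000 - (3)·3.000) / (10) = -2.400
  y = (1 - (1)·2.000 - (-3)·3.000) / (7) = 1.143
  z = (9 - (-4)·2.000 - (-3)·-2.000) / (9) = 1.222
Iteration 2:
  x = (-7 - (-4)·1.143 - (3)·1.222) / (10) = -0.609
  y = (1 - (1)·-2.400 - (-3)·1.222) / (7) = 1.009
  z = (9 - (-4)·-2.400 - (-3)·1.143) / (9) = 0.314
Residual b − A·x = (2.184, -4.512, 6.765); ∞-norm = 6.765

6.765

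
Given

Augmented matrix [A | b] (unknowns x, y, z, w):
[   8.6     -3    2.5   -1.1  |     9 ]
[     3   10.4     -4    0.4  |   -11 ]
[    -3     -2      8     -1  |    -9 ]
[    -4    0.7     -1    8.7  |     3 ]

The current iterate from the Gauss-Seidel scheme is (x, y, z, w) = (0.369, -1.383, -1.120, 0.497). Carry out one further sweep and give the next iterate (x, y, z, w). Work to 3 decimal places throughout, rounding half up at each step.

One sweep:
  x = (9 - (-3)·-1.383 - (2.5)·-1.120 - (-1.1)·0.497) / (8.6) = 0.953
  y = (-11 - (3)·0.953 - (-4)·-1.120 - (0.4)·0.497) / (10.4) = -1.782
  z = (-9 - (-3)·0.953 - (-2)·-1.782 - (-1)·0.497) / (8) = -1.151
  w = (3 - (-4)·0.953 - (0.7)·-1.782 - (-1)·-1.151) / (8.7) = 0.794

(0.953, -1.782, -1.151, 0.794)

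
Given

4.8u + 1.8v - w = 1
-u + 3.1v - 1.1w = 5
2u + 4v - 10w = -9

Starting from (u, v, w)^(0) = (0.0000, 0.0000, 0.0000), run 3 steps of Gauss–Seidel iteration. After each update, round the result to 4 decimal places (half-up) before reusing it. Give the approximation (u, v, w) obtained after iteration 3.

(-0.2371, 2.1560, 1.7150)

Iteration 1:
  u = (1 - (1.8)·0.0000 - (-1)·0.0000) / (4.8) = 0.2083
  v = (5 - (-1)·0.2083 - (-1.1)·0.0000) / (3.1) = 1.6801
  w = (-9 - (2)·0.2083 - (4)·1.6801) / (-10) = 1.6137
Iteration 2:
  u = (1 - (1.8)·1.6801 - (-1)·1.6137) / (4.8) = -0.0855
  v = (5 - (-1)·-0.0855 - (-1.1)·1.6137) / (3.1) = 2.1579
  w = (-9 - (2)·-0.0855 - (4)·2.1579) / (-10) = 1.7461
Iteration 3:
  u = (1 - (1.8)·2.1579 - (-1)·1.7461) / (4.8) = -0.2371
  v = (5 - (-1)·-0.2371 - (-1.1)·1.7461) / (3.1) = 2.1560
  w = (-9 - (2)·-0.2371 - (4)·2.1560) / (-10) = 1.7150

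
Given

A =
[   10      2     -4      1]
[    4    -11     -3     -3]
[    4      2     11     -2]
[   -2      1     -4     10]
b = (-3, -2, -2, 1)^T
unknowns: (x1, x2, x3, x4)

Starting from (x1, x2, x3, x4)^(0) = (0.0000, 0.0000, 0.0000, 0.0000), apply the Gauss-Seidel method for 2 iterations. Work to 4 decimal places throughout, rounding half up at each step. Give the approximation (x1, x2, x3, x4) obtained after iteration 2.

(-0.3487, 0.0789, -0.0697, -0.0055)

Iteration 1:
  x1 = (-3 - (2)·0.0000 - (-4)·0.0000 - (1)·0.0000) / (10) = -0.3000
  x2 = (-2 - (4)·-0.3000 - (-3)·0.0000 - (-3)·0.0000) / (-11) = 0.0727
  x3 = (-2 - (4)·-0.3000 - (2)·0.0727 - (-2)·0.0000) / (11) = -0.0859
  x4 = (1 - (-2)·-0.3000 - (1)·0.0727 - (-4)·-0.0859) / (10) = -0.0016
Iteration 2:
  x1 = (-3 - (2)·0.0727 - (-4)·-0.0859 - (1)·-0.0016) / (10) = -0.3487
  x2 = (-2 - (4)·-0.3487 - (-3)·-0.0859 - (-3)·-0.0016) / (-11) = 0.0789
  x3 = (-2 - (4)·-0.3487 - (2)·0.0789 - (-2)·-0.0016) / (11) = -0.0697
  x4 = (1 - (-2)·-0.3487 - (1)·0.0789 - (-4)·-0.0697) / (10) = -0.0055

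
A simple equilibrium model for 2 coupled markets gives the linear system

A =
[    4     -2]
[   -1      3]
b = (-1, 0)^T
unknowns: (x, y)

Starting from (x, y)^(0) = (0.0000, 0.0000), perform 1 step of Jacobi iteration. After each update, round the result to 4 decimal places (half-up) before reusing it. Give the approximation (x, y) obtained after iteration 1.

Iteration 1:
  x = (-1 - (-2)·0.0000) / (4) = -0.2500
  y = (0 - (-1)·0.0000) / (3) = 0.0000

(-0.2500, 0.0000)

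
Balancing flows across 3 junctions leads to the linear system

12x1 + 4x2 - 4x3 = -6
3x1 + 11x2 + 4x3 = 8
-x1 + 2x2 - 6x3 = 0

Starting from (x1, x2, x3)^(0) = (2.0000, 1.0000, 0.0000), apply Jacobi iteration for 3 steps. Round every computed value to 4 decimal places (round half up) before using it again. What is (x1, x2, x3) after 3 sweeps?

(-0.7517, 0.8076, 0.4116)

Iteration 1:
  x1 = (-6 - (4)·1.0000 - (-4)·0.0000) / (12) = -0.8333
  x2 = (8 - (3)·2.0000 - (4)·0.0000) / (11) = 0.1818
  x3 = (0 - (-1)·2.0000 - (2)·1.0000) / (-6) = 0.0000
Iteration 2:
  x1 = (-6 - (4)·0.1818 - (-4)·0.0000) / (12) = -0.5606
  x2 = (8 - (3)·-0.8333 - (4)·0.0000) / (11) = 0.9545
  x3 = (0 - (-1)·-0.8333 - (2)·0.1818) / (-6) = 0.1995
Iteration 3:
  x1 = (-6 - (4)·0.9545 - (-4)·0.1995) / (12) = -0.7517
  x2 = (8 - (3)·-0.5606 - (4)·0.1995) / (11) = 0.8076
  x3 = (0 - (-1)·-0.5606 - (2)·0.9545) / (-6) = 0.4116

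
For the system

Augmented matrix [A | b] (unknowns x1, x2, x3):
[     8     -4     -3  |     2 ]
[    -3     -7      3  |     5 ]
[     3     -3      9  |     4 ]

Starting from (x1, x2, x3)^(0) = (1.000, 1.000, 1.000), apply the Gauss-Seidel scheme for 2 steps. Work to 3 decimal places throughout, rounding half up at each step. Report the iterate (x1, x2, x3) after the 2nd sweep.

Iteration 1:
  x1 = (2 - (-4)·1.000 - (-3)·1.000) / (8) = 1.125
  x2 = (5 - (-3)·1.125 - (3)·1.000) / (-7) = -0.768
  x3 = (4 - (3)·1.125 - (-3)·-0.768) / (9) = -0.187
Iteration 2:
  x1 = (2 - (-4)·-0.768 - (-3)·-0.187) / (8) = -0.204
  x2 = (5 - (-3)·-0.204 - (3)·-0.187) / (-7) = -0.707
  x3 = (4 - (3)·-0.204 - (-3)·-0.707) / (9) = 0.277

(-0.204, -0.707, 0.277)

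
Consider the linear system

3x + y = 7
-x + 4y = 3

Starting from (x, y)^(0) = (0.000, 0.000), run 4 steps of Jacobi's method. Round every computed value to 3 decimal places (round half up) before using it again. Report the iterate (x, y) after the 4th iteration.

(1.910, 1.222)

Iteration 1:
  x = (7 - (1)·0.000) / (3) = 2.333
  y = (3 - (-1)·0.000) / (4) = 0.750
Iteration 2:
  x = (7 - (1)·0.750) / (3) = 2.083
  y = (3 - (-1)·2.333) / (4) = 1.333
Iteration 3:
  x = (7 - (1)·1.333) / (3) = 1.889
  y = (3 - (-1)·2.083) / (4) = 1.271
Iteration 4:
  x = (7 - (1)·1.271) / (3) = 1.910
  y = (3 - (-1)·1.889) / (4) = 1.222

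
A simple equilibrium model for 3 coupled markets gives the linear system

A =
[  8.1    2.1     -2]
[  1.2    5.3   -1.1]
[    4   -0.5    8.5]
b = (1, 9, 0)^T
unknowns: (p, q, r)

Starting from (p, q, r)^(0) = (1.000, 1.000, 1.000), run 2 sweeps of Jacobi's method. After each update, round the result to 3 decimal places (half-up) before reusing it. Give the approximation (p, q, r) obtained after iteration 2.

Iteration 1:
  p = (1 - (2.1)·1.000 - (-2)·1.000) / (8.1) = 0.111
  q = (9 - (1.2)·1.000 - (-1.1)·1.000) / (5.3) = 1.679
  r = (0 - (4)·1.000 - (-0.5)·1.000) / (8.5) = -0.412
Iteration 2:
  p = (1 - (2.1)·1.679 - (-2)·-0.412) / (8.1) = -0.414
  q = (9 - (1.2)·0.111 - (-1.1)·-0.412) / (5.3) = 1.587
  r = (0 - (4)·0.111 - (-0.5)·1.679) / (8.5) = 0.047

(-0.414, 1.587, 0.047)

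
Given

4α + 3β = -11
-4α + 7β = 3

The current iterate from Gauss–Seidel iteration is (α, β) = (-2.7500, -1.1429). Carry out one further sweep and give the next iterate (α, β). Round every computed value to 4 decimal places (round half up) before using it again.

One sweep:
  α = (-11 - (3)·-1.1429) / (4) = -1.8928
  β = (3 - (-4)·-1.8928) / (7) = -0.6530

(-1.8928, -0.6530)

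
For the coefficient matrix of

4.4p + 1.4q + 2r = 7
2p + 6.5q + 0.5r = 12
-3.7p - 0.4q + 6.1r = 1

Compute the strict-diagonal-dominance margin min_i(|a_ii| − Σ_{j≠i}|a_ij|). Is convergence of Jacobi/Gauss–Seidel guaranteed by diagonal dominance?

1

row 1: |4.4| − (1.4+2) = 1
row 2: |6.5| − (2+0.5) = 4
row 3: |6.1| − (3.7+0.4) = 2
minimum over rows = 1 → strictly diagonally dominant (convergence guaranteed)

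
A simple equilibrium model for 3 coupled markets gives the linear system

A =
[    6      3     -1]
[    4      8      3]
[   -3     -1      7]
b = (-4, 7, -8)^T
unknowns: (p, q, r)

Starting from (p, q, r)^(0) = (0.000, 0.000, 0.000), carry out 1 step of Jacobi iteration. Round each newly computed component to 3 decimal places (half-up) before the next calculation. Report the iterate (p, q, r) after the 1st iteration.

Iteration 1:
  p = (-4 - (3)·0.000 - (-1)·0.000) / (6) = -0.667
  q = (7 - (4)·0.000 - (3)·0.000) / (8) = 0.875
  r = (-8 - (-3)·0.000 - (-1)·0.000) / (7) = -1.143

(-0.667, 0.875, -1.143)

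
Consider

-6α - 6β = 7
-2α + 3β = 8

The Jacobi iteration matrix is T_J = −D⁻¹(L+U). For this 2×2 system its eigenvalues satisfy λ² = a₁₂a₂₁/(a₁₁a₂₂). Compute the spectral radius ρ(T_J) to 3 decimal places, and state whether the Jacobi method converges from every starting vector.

a₁₂a₂₁/(a₁₁a₂₂) = (-6)·(-2) / ((-6)·(3)) = -0.666667
ρ = √|-0.666667| = √0.666667 = 0.816
ρ < 1, so Jacobi converges

0.816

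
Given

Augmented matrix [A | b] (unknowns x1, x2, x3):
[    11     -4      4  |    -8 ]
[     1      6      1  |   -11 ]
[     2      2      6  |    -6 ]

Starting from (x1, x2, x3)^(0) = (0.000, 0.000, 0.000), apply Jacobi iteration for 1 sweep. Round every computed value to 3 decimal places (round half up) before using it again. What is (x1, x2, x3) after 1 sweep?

Iteration 1:
  x1 = (-8 - (-4)·0.000 - (4)·0.000) / (11) = -0.727
  x2 = (-11 - (1)·0.000 - (1)·0.000) / (6) = -1.833
  x3 = (-6 - (2)·0.000 - (2)·0.000) / (6) = -1.000

(-0.727, -1.833, -1.000)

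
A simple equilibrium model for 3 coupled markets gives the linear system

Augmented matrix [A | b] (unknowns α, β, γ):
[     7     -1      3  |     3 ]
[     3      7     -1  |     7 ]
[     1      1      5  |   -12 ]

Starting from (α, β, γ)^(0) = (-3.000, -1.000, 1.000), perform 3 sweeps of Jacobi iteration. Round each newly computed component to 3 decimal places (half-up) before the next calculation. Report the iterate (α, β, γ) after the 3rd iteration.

Iteration 1:
  α = (3 - (-1)·-1.000 - (3)·1.000) / (7) = -0.143
  β = (7 - (3)·-3.000 - (-1)·1.000) / (7) = 2.429
  γ = (-12 - (1)·-3.000 - (1)·-1.000) / (5) = -1.600
Iteration 2:
  α = (3 - (-1)·2.429 - (3)·-1.600) / (7) = 1.461
  β = (7 - (3)·-0.143 - (-1)·-1.600) / (7) = 0.833
  γ = (-12 - (1)·-0.143 - (1)·2.429) / (5) = -2.857
Iteration 3:
  α = (3 - (-1)·0.833 - (3)·-2.857) / (7) = 1.772
  β = (7 - (3)·1.461 - (-1)·-2.857) / (7) = -0.034
  γ = (-12 - (1)·1.461 - (1)·0.833) / (5) = -2.859

(1.772, -0.034, -2.859)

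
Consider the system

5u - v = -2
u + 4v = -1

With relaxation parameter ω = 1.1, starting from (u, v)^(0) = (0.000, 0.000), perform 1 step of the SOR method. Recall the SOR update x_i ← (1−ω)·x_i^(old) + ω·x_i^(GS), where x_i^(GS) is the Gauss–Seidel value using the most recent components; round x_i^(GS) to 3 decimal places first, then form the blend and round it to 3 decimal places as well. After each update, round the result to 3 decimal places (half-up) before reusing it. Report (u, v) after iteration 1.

(-0.440, -0.154)

Iteration 1:
  u: GS value = (-2 - (-1)·0.000) / (5) = -0.400;  u ← (1−ω)·0.000 + ω·-0.400 = -0.440
  v: GS value = (-1 - (1)·-0.440) / (4) = -0.140;  v ← (1−ω)·0.000 + ω·-0.140 = -0.154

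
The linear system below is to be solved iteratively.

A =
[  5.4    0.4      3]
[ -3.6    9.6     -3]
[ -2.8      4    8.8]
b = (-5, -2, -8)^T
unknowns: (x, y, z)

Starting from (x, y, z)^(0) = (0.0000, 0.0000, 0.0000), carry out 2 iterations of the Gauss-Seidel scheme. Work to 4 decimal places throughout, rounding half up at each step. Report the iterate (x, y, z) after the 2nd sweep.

Iteration 1:
  x = (-5 - (0.4)·0.0000 - (3)·0.0000) / (5.4) = -0.9259
  y = (-2 - (-3.6)·-0.9259 - (-3)·0.0000) / (9.6) = -0.5555
  z = (-8 - (-2.8)·-0.9259 - (4)·-0.5555) / (8.8) = -0.9512
Iteration 2:
  x = (-5 - (0.4)·-0.5555 - (3)·-0.9512) / (5.4) = -0.3563
  y = (-2 - (-3.6)·-0.3563 - (-3)·-0.9512) / (9.6) = -0.6392
  z = (-8 - (-2.8)·-0.3563 - (4)·-0.6392) / (8.8) = -0.7319

(-0.3563, -0.6392, -0.7319)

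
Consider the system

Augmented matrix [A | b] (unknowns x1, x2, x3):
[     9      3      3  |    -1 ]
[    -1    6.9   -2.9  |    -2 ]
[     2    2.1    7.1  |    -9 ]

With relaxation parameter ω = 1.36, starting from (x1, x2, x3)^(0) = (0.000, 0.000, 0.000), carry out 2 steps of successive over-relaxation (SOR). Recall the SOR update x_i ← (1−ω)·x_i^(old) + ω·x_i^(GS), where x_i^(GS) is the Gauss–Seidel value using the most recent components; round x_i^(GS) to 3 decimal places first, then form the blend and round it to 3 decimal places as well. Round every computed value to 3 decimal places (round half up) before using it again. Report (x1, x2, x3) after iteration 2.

Iteration 1:
  x1: GS value = (-1 - (3)·0.000 - (3)·0.000) / (9) = -0.111;  x1 ← (1−ω)·0.000 + ω·-0.111 = -0.151
  x2: GS value = (-2 - (-1)·-0.151 - (-2.9)·0.000) / (6.9) = -0.312;  x2 ← (1−ω)·0.000 + ω·-0.312 = -0.424
  x3: GS value = (-9 - (2)·-0.151 - (2.1)·-0.424) / (7.1) = -1.100;  x3 ← (1−ω)·0.000 + ω·-1.100 = -1.496
Iteration 2:
  x1: GS value = (-1 - (3)·-0.424 - (3)·-1.496) / (9) = 0.529;  x1 ← (1−ω)·-0.151 + ω·0.529 = 0.774
  x2: GS value = (-2 - (-1)·0.774 - (-2.9)·-1.496) / (6.9) = -0.806;  x2 ← (1−ω)·-0.424 + ω·-0.806 = -0.944
  x3: GS value = (-9 - (2)·0.774 - (2.1)·-0.944) / (7.1) = -1.206;  x3 ← (1−ω)·-1.496 + ω·-1.206 = -1.102

(0.774, -0.944, -1.102)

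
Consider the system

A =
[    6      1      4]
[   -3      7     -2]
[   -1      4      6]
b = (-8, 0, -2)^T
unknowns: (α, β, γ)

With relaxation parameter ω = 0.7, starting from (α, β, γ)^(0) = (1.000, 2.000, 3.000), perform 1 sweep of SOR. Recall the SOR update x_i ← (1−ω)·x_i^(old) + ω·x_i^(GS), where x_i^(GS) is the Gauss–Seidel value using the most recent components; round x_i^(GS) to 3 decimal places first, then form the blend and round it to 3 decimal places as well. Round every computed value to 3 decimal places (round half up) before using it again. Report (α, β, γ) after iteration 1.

Iteration 1:
  α: GS value = (-8 - (1)·2.000 - (4)·3.000) / (6) = -3.667;  α ← (1−ω)·1.000 + ω·-3.667 = -2.267
  β: GS value = (0 - (-3)·-2.267 - (-2)·3.000) / (7) = -0.114;  β ← (1−ω)·2.000 + ω·-0.114 = 0.520
  γ: GS value = (-2 - (-1)·-2.267 - (4)·0.520) / (6) = -1.058;  γ ← (1−ω)·3.000 + ω·-1.058 = 0.159

(-2.267, 0.520, 0.159)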